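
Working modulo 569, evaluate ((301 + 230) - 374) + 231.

388

301 + 230 = 531
531 - 374 = 157
157 + 231 = 388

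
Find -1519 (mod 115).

91

-1519 = -14×115 + 91, so -1519 ≡ 91 (mod 115).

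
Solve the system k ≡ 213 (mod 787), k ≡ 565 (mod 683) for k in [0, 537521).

787⁻¹ mod 683: 787·243 ≡ 1 (mod 683), so 787⁻¹ ≡ 243.
k = 213 + 787·((565 − 213)·243 mod 683) = 213 + 787·161 = 126920.

126920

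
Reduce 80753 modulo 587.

334

80753 = 137*587 + 334, so 80753 ≡ 334 (mod 587).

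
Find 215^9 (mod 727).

718

By square-and-multiply:
215^1 ≡ 215 (mod 727)
215^2 ≡ 215^2 = 46225 ≡ 424 (mod 727)
215^4 ≡ 424^2 = 179776 ≡ 207 (mod 727)
215^8 ≡ 207^2 = 42849 ≡ 683 (mod 727)
215^9 = 215^8 * 215^1 ≡ 683 * 215 (mod 727).
683 * 215 = 146845 ≡ 718 (mod 727).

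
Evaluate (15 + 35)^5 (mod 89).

85

15 + 35 = 50
(50)^5 ≡ 85 (mod 89)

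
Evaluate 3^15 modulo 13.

15 in binary is 1111, i.e. 15 = 8 + 4 + 2 + 1.
3^1 ≡ 3 (mod 13)
3^2 ≡ 3^2 = 9 (mod 13)
3^4 ≡ 9^2 = 81 ≡ 3 (mod 13)
3^8 ≡ 3^2 = 9 (mod 13)
3^15 = 3^8 * 3^4 * 3^2 * 3^1 ≡ 9 * 3 * 9 * 3 (mod 13).
Accumulate the product:
9 * 3 = 27 ≡ 1
1 * 9 = 9
9 * 3 = 27 ≡ 1

1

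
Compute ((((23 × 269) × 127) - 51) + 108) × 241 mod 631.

371

23 × 269 = 6187 ≡ 508 (mod 631)
508 × 127 = 64516 ≡ 154 (mod 631)
154 - 51 = 103
103 + 108 = 211
211 × 241 = 50851 ≡ 371 (mod 631)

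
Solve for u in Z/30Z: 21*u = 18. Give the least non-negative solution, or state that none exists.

8

gcd(21, 30) = 3, and 3 | 18, so solutions exist.
Divide through by 3: 7*u = 6 (mod 10).
7⁻¹ ≡ 3 (mod 10).
u ≡ 3*6 ≡ 8 (mod 10).
The smallest non-negative solution is u = 8.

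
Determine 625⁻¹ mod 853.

853 = 1·625 + 228
625 = 2·228 + 169
228 = 1·169 + 59
169 = 2·59 + 51
59 = 1·51 + 8
51 = 6·8 + 3
8 = 2·3 + 2
3 = 1·2 + 1
2 = 2·1 + 0
gcd(625, 853) = 1, so the inverse exists.
Bézout: 1 = −233·853 + 318·625.
So 625⁻¹ ≡ 318 (mod 853).

318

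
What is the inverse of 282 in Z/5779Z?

5779 = 20×282 + 139
282 = 2×139 + 4
139 = 34×4 + 3
4 = 1×3 + 1
3 = 3×1 + 0
gcd(282, 5779) = 1, so the inverse exists.
Bézout: 1 = −71×5779 + 1455×282.
So 282⁻¹ ≡ 1455 (mod 5779).

1455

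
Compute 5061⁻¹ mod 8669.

8669 = 1·5061 + 3608
5061 = 1·3608 + 1453
3608 = 2·1453 + 702
1453 = 2·702 + 49
702 = 14·49 + 16
49 = 3·16 + 1
16 = 16·1 + 0
gcd(5061, 8669) = 1, so the inverse exists.
Back-substitute for 1:
1 = 1·49 − 3·16
  = −3·702 + 43·49
  = 43·1453 − 89·702
  = −89·3608 + 221·1453
  = 221·5061 − 310·3608
  = −310·8669 + 531·5061
So 5061⁻¹ ≡ 531 (mod 8669).

531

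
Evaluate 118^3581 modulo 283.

258

By square-and-multiply:
118^1 ≡ 118 (mod 283)
118^2 ≡ 118^2 = 13924 ≡ 57 (mod 283)
118^4 ≡ 57^2 = 3249 ≡ 136 (mod 283)
118^8 ≡ 136^2 = 18496 ≡ 101 (mod 283)
118^16 ≡ 101^2 = 10201 ≡ 13 (mod 283)
118^32 ≡ 13^2 = 169 (mod 283)
118^64 ≡ 169^2 = 28561 ≡ 261 (mod 283)
118^128 ≡ 261^2 = 68121 ≡ 201 (mod 283)
118^256 ≡ 201^2 = 40401 ≡ 215 (mod 283)
118^512 ≡ 215^2 = 46225 ≡ 96 (mod 283)
118^1024 ≡ 96^2 = 9216 ≡ 160 (mod 283)
118^2048 ≡ 160^2 = 25600 ≡ 130 (mod 283)
118^3581 = 118^2048 · 118^1024 · 118^256 · 118^128 · 118^64 · 118^32 · 118^16 · 118^8 · 118^4 · 118^1 ≡ 130 · 160 · 215 · 201 · 261 · 169 · 13 · 101 · 136 · 118 (mod 283).
Accumulate the product:
130 · 160 = 20800 ≡ 141
141 · 215 = 30315 ≡ 34
34 · 201 = 6834 ≡ 42
42 · 261 = 10962 ≡ 208
208 · 169 = 35152 ≡ 60
60 · 13 = 780 ≡ 214
214 · 101 = 21614 ≡ 106
106 · 136 = 14416 ≡ 266
266 · 118 = 31388 ≡ 258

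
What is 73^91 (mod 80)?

57

Compute successive squares:
73^1 ≡ 73 (mod 80)
73^2 ≡ 73^2 = 5329 ≡ 49 (mod 80)
73^4 ≡ 49^2 = 2401 ≡ 1 (mod 80)
73^8 ≡ 1^2 = 1 (mod 80)
73^16 ≡ 1^2 = 1 (mod 80)
73^32 ≡ 1^2 = 1 (mod 80)
73^64 ≡ 1^2 = 1 (mod 80)
73^91 = 73^64 × 73^16 × 73^8 × 73^2 × 73^1 ≡ 1 × 1 × 1 × 49 × 73 (mod 80).
Accumulate the product:
1 × 1 = 1
1 × 1 = 1
1 × 49 = 49
49 × 73 = 3577 ≡ 57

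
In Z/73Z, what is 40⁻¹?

42

Apply the Euclidean algorithm and back-substitute:
73 = 1*40 + 33
40 = 1*33 + 7
33 = 4*7 + 5
7 = 1*5 + 2
5 = 2*2 + 1
2 = 2*1 + 0
gcd(40, 73) = 1, so the inverse exists.
Bézout: 1 = 17*73 − 31*40.
So 40⁻¹ ≡ −31 ≡ 42 (mod 73).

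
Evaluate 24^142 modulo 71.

142 in binary is 10001110, i.e. 142 = 128 + 8 + 4 + 2.
24^1 ≡ 24 (mod 71)
24^2 ≡ 24^2 = 576 ≡ 8 (mod 71)
24^4 ≡ 8^2 = 64 (mod 71)
24^8 ≡ 64^2 = 4096 ≡ 49 (mod 71)
24^16 ≡ 49^2 = 2401 ≡ 58 (mod 71)
24^32 ≡ 58^2 = 3364 ≡ 27 (mod 71)
24^64 ≡ 27^2 = 729 ≡ 19 (mod 71)
24^128 ≡ 19^2 = 361 ≡ 6 (mod 71)
24^142 = 24^128 · 24^8 · 24^4 · 24^2 ≡ 6 · 49 · 64 · 8 (mod 71).
Accumulate the product:
6 · 49 = 294 ≡ 10
10 · 64 = 640 ≡ 1
1 · 8 = 8

8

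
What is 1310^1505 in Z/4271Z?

Using repeated squaring:
1505 in binary is 10111100001, i.e. 1505 = 1024 + 256 + 128 + 64 + 32 + 1.
1310^1 ≡ 1310 (mod 4271)
1310^2 ≡ 1310^2 = 1716100 ≡ 3429 (mod 4271)
1310^4 ≡ 3429^2 = 11758041 ≡ 4249 (mod 4271)
1310^8 ≡ 4249^2 = 18054001 ≡ 484 (mod 4271)
1310^16 ≡ 484^2 = 234256 ≡ 3622 (mod 4271)
1310^32 ≡ 3622^2 = 13118884 ≡ 2643 (mod 4271)
1310^64 ≡ 2643^2 = 6985449 ≡ 2364 (mod 4271)
1310^128 ≡ 2364^2 = 5588496 ≡ 2028 (mod 4271)
1310^256 ≡ 2028^2 = 4112784 ≡ 4082 (mod 4271)
1310^512 ≡ 4082^2 = 16662724 ≡ 1553 (mod 4271)
1310^1024 ≡ 1553^2 = 2411809 ≡ 2965 (mod 4271)
1310^1505 = 1310^1024 × 1310^256 × 1310^128 × 1310^64 × 1310^32 × 1310^1 ≡ 2965 × 4082 × 2028 × 2364 × 2643 × 1310 (mod 4271).
Accumulate the product:
2965 × 4082 = 12103130 ≡ 3387
3387 × 2028 = 6868836 ≡ 1068
1068 × 2364 = 2524752 ≡ 591
591 × 2643 = 1562013 ≡ 3098
3098 × 1310 = 4058380 ≡ 930

930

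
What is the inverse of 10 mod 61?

Apply the Euclidean algorithm and back-substitute:
61 = 6×10 + 1
10 = 10×1 + 0
gcd(10, 61) = 1, so the inverse exists.
Back-substitute for 1:
1 = 1×61 − 6×10
So 10⁻¹ ≡ −6 ≡ 55 (mod 61).

55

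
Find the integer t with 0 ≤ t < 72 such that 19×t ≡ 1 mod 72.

72 = 3×19 + 15
19 = 1×15 + 4
15 = 3×4 + 3
4 = 1×3 + 1
3 = 3×1 + 0
gcd(19, 72) = 1, so the inverse exists.
Back-substitute for 1:
1 = 1×4 − 1×3
  = −1×15 + 4×4
  = 4×19 − 5×15
  = −5×72 + 19×19
So 19⁻¹ ≡ 19 (mod 72).

19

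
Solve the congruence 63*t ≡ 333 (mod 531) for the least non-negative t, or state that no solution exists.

gcd(63, 531) = 9, and 9 | 333, so solutions exist.
Divide through by 9: 7*t ≡ 37 (mod 59).
7⁻¹ ≡ 17 (mod 59).
t ≡ 17*37 ≡ 39 (mod 59).
The smallest non-negative solution is t = 39.

39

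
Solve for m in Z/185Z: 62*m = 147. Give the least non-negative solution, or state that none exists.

71

gcd(62, 185) = 1, so a unique solution mod 185 exists.
62⁻¹ ≡ 3 (mod 185).
m ≡ 3*147 ≡ 71 (mod 185).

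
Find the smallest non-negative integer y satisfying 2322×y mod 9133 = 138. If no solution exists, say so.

2714

gcd(2322, 9133) = 1, so a unique solution mod 9133 exists.
2322⁻¹ ≡ 3064 (mod 9133).
y ≡ 3064×138 ≡ 2714 (mod 9133).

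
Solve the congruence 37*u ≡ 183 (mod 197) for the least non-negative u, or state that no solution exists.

gcd(37, 197) = 1, so a unique solution mod 197 exists.
37⁻¹ ≡ 16 (mod 197).
u ≡ 16*183 ≡ 170 (mod 197).

170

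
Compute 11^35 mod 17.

5

Using repeated squaring:
11^1 ≡ 11 (mod 17)
11^2 ≡ 11^2 = 121 ≡ 2 (mod 17)
11^4 ≡ 2^2 = 4 (mod 17)
11^8 ≡ 4^2 = 16 (mod 17)
11^16 ≡ 16^2 = 256 ≡ 1 (mod 17)
11^32 ≡ 1^2 = 1 (mod 17)
11^35 = 11^32 × 11^2 × 11^1 ≡ 1 × 2 × 11 (mod 17).
Accumulate the product:
1 × 2 = 2
2 × 11 = 22 ≡ 5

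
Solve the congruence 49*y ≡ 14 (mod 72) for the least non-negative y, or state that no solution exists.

gcd(49, 72) = 1, so a unique solution mod 72 exists.
49⁻¹ ≡ 25 (mod 72).
y ≡ 25*14 ≡ 62 (mod 72).

62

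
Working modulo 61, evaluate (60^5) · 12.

(60)^5 ≡ 60 (mod 61)
60 · 12 = 720 ≡ 49 (mod 61)

49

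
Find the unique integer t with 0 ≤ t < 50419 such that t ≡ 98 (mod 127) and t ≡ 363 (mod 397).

15846

127⁻¹ mod 397: 127×372 ≡ 1 (mod 397), so 127⁻¹ ≡ 372.
t = 98 + 127×((363 − 98)×372 mod 397) = 98 + 127×124 = 15846.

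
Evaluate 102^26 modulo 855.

144

26 in binary is 11010, i.e. 26 = 16 + 8 + 2.
102^1 ≡ 102 (mod 855)
102^2 ≡ 102^2 = 10404 ≡ 144 (mod 855)
102^4 ≡ 144^2 = 20736 ≡ 216 (mod 855)
102^8 ≡ 216^2 = 46656 ≡ 486 (mod 855)
102^16 ≡ 486^2 = 236196 ≡ 216 (mod 855)
102^26 = 102^16 · 102^8 · 102^2 ≡ 216 · 486 · 144 (mod 855).
Accumulate the product:
216 · 486 = 104976 ≡ 666
666 · 144 = 95904 ≡ 144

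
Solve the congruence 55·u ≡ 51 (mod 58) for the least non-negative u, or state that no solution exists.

gcd(55, 58) = 1, so a unique solution mod 58 exists.
55⁻¹ ≡ 19 (mod 58).
u ≡ 19·51 ≡ 41 (mod 58).

41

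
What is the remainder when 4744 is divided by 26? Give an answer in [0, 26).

4744 = 182·26 + 12, so 4744 ≡ 12 (mod 26).

12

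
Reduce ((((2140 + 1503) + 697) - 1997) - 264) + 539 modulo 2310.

308

2140 + 1503 = 3643 ≡ 1333 (mod 2310)
1333 + 697 = 2030
2030 - 1997 = 33
33 - 264 = -231 ≡ 2079 (mod 2310)
2079 + 539 = 2618 ≡ 308 (mod 2310)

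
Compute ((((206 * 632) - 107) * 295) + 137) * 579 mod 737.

206 * 632 = 130192 ≡ 480 (mod 737)
480 - 107 = 373
373 * 295 = 110035 ≡ 222 (mod 737)
222 + 137 = 359
359 * 579 = 207861 ≡ 27 (mod 737)

27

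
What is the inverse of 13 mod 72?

72 = 5·13 + 7
13 = 1·7 + 6
7 = 1·6 + 1
6 = 6·1 + 0
gcd(13, 72) = 1, so the inverse exists.
Bézout: 1 = 2·72 − 11·13.
So 13⁻¹ ≡ −11 ≡ 61 (mod 72).

61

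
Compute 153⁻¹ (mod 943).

641

Run the extended Euclidean algorithm:
943 = 6×153 + 25
153 = 6×25 + 3
25 = 8×3 + 1
3 = 3×1 + 0
gcd(153, 943) = 1, so the inverse exists.
Back-substitute for 1:
1 = 1×25 − 8×3
  = −8×153 + 49×25
  = 49×943 − 302×153
So 153⁻¹ ≡ −302 ≡ 641 (mod 943).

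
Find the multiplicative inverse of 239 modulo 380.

380 = 1·239 + 141
239 = 1·141 + 98
141 = 1·98 + 43
98 = 2·43 + 12
43 = 3·12 + 7
12 = 1·7 + 5
7 = 1·5 + 2
5 = 2·2 + 1
2 = 2·1 + 0
gcd(239, 380) = 1, so the inverse exists.
Back-substitute for 1:
1 = 1·5 − 2·2
  = −2·7 + 3·5
  = 3·12 − 5·7
  = −5·43 + 18·12
  = 18·98 − 41·43
  = −41·141 + 59·98
  = 59·239 − 100·141
  = −100·380 + 159·239
So 239⁻¹ ≡ 159 (mod 380).

159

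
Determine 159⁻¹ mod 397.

5

397 = 2×159 + 79
159 = 2×79 + 1
79 = 79×1 + 0
gcd(159, 397) = 1, so the inverse exists.
Back-substitute for 1:
1 = 1×159 − 2×79
  = −2×397 + 5×159
So 159⁻¹ ≡ 5 (mod 397).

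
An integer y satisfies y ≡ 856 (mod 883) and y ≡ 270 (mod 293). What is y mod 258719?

883⁻¹ mod 293: 883·220 ≡ 1 (mod 293), so 883⁻¹ ≡ 220.
y = 856 + 883·((270 − 856)·220 mod 293) = 856 + 883·0 = 856.

856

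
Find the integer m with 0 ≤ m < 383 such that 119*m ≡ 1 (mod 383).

103

383 = 3*119 + 26
119 = 4*26 + 15
26 = 1*15 + 11
15 = 1*11 + 4
11 = 2*4 + 3
4 = 1*3 + 1
3 = 3*1 + 0
gcd(119, 383) = 1, so the inverse exists.
Bézout: 1 = −32*383 + 103*119.
So 119⁻¹ ≡ 103 (mod 383).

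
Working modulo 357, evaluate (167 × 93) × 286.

72

167 × 93 = 15531 ≡ 180 (mod 357)
180 × 286 = 51480 ≡ 72 (mod 357)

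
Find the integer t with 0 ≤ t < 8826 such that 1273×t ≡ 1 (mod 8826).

By the extended Euclidean algorithm:
8826 = 6·1273 + 1188
1273 = 1·1188 + 85
1188 = 13·85 + 83
85 = 1·83 + 2
83 = 41·2 + 1
2 = 2·1 + 0
gcd(1273, 8826) = 1, so the inverse exists.
Bézout: 1 = 629·8826 − 4361·1273.
So 1273⁻¹ ≡ −4361 ≡ 4465 (mod 8826).

4465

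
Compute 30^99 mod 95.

20

30^1 ≡ 30 (mod 95)
30^2 ≡ 30^2 = 900 ≡ 45 (mod 95)
30^4 ≡ 45^2 = 2025 ≡ 30 (mod 95)
30^8 ≡ 30^2 = 900 ≡ 45 (mod 95)
30^16 ≡ 45^2 = 2025 ≡ 30 (mod 95)
30^32 ≡ 30^2 = 900 ≡ 45 (mod 95)
30^64 ≡ 45^2 = 2025 ≡ 30 (mod 95)
30^99 = 30^64 * 30^32 * 30^2 * 30^1 ≡ 30 * 45 * 45 * 30 (mod 95).
Accumulate the product:
30 * 45 = 1350 ≡ 20
20 * 45 = 900 ≡ 45
45 * 30 = 1350 ≡ 20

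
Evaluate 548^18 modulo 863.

517

18 in binary is 10010, i.e. 18 = 16 + 2.
548^1 ≡ 548 (mod 863)
548^2 ≡ 548^2 = 300304 ≡ 843 (mod 863)
548^4 ≡ 843^2 = 710649 ≡ 400 (mod 863)
548^8 ≡ 400^2 = 160000 ≡ 345 (mod 863)
548^16 ≡ 345^2 = 119025 ≡ 794 (mod 863)
548^18 = 548^16 × 548^2 ≡ 794 × 843 (mod 863).
794 × 843 = 669342 ≡ 517 (mod 863).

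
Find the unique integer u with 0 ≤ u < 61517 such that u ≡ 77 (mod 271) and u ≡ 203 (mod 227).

271⁻¹ mod 227: 271*129 ≡ 1 (mod 227), so 271⁻¹ ≡ 129.
u = 77 + 271*((203 − 77)*129 mod 227) = 77 + 271*137 = 37204.

37204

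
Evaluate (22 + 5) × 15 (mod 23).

22 + 5 = 27 ≡ 4 (mod 23)
4 × 15 = 60 ≡ 14 (mod 23)

14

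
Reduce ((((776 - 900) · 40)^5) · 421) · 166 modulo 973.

515

776 - 900 = -124 ≡ 849 (mod 973)
849 · 40 = 33960 ≡ 878 (mod 973)
(878)^5 ≡ 369 (mod 973)
369 · 421 = 155349 ≡ 642 (mod 973)
642 · 166 = 106572 ≡ 515 (mod 973)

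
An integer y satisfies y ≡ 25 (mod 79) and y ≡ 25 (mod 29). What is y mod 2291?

79⁻¹ mod 29: 79·18 ≡ 1 (mod 29), so 79⁻¹ ≡ 18.
y = 25 + 79·((25 − 25)·18 mod 29) = 25 + 79·0 = 25.
Check: 25 mod 79 = 25, 25 mod 29 = 25. ✓

25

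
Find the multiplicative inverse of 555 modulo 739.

Run the extended Euclidean algorithm:
739 = 1×555 + 184
555 = 3×184 + 3
184 = 61×3 + 1
3 = 3×1 + 0
gcd(555, 739) = 1, so the inverse exists.
Back-substitute for 1:
1 = 1×184 − 61×3
  = −61×555 + 184×184
  = 184×739 − 245×555
So 555⁻¹ ≡ −245 ≡ 494 (mod 739).

494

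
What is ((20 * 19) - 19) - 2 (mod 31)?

18

20 * 19 = 380 ≡ 8 (mod 31)
8 - 19 = -11 ≡ 20 (mod 31)
20 - 2 = 18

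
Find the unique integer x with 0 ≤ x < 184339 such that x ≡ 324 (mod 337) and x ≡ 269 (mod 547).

337⁻¹ mod 547: 337×112 ≡ 1 (mod 547), so 337⁻¹ ≡ 112.
x = 324 + 337×((269 − 324)×112 mod 547) = 324 + 337×404 = 136472.

136472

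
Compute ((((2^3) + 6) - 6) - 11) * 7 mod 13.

(2)^3 ≡ 8 (mod 13)
8 + 6 = 14 ≡ 1 (mod 13)
1 - 6 = -5 ≡ 8 (mod 13)
8 - 11 = -3 ≡ 10 (mod 13)
10 * 7 = 70 ≡ 5 (mod 13)

5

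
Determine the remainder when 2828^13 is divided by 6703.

13 in binary is 1101, i.e. 13 = 8 + 4 + 1.
2828^1 ≡ 2828 (mod 6703)
2828^2 ≡ 2828^2 = 7997584 ≡ 905 (mod 6703)
2828^4 ≡ 905^2 = 819025 ≡ 1259 (mod 6703)
2828^8 ≡ 1259^2 = 1585081 ≡ 3173 (mod 6703)
2828^13 = 2828^8 × 2828^4 × 2828^1 ≡ 3173 × 1259 × 2828 (mod 6703).
Accumulate the product:
3173 × 1259 = 3994807 ≡ 6522
6522 × 2828 = 18444216 ≡ 4263

4263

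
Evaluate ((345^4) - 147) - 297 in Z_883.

(345)^4 ≡ 612 (mod 883)
612 - 147 = 465
465 - 297 = 168

168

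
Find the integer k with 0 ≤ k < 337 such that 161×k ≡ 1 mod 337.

Apply the Euclidean algorithm and back-substitute:
337 = 2·161 + 15
161 = 10·15 + 11
15 = 1·11 + 4
11 = 2·4 + 3
4 = 1·3 + 1
3 = 3·1 + 0
gcd(161, 337) = 1, so the inverse exists.
Back-substitute for 1:
1 = 1·4 − 1·3
  = −1·11 + 3·4
  = 3·15 − 4·11
  = −4·161 + 43·15
  = 43·337 − 90·161
So 161⁻¹ ≡ −90 ≡ 247 (mod 337).

247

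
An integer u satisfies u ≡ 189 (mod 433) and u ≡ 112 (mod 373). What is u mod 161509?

77696

433⁻¹ mod 373: 433*143 ≡ 1 (mod 373), so 433⁻¹ ≡ 143.
u = 189 + 433*((112 − 189)*143 mod 373) = 189 + 433*179 = 77696.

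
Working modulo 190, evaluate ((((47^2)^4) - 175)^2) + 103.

(47)^2 ≡ 119 (mod 190)
(119)^4 ≡ 131 (mod 190)
131 - 175 = -44 ≡ 146 (mod 190)
(146)^2 ≡ 36 (mod 190)
36 + 103 = 139

139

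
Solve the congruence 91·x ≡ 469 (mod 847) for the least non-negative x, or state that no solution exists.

gcd(91, 847) = 7, and 7 | 469, so solutions exist.
Divide through by 7: 13·x ≡ 67 (mod 121).
13⁻¹ ≡ 28 (mod 121).
x ≡ 28·67 ≡ 61 (mod 121).
The smallest non-negative solution is x = 61.

61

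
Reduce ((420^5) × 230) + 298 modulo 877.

(420)^5 ≡ 315 (mod 877)
315 × 230 = 72450 ≡ 536 (mod 877)
536 + 298 = 834

834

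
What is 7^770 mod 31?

By square-and-multiply:
770 in binary is 1100000010, i.e. 770 = 512 + 256 + 2.
7^1 ≡ 7 (mod 31)
7^2 ≡ 7^2 = 49 ≡ 18 (mod 31)
7^4 ≡ 18^2 = 324 ≡ 14 (mod 31)
7^8 ≡ 14^2 = 196 ≡ 10 (mod 31)
7^16 ≡ 10^2 = 100 ≡ 7 (mod 31)
7^32 ≡ 7^2 = 49 ≡ 18 (mod 31)
7^64 ≡ 18^2 = 324 ≡ 14 (mod 31)
7^128 ≡ 14^2 = 196 ≡ 10 (mod 31)
7^256 ≡ 10^2 = 100 ≡ 7 (mod 31)
7^512 ≡ 7^2 = 49 ≡ 18 (mod 31)
7^770 = 7^512 · 7^256 · 7^2 ≡ 18 · 7 · 18 (mod 31).
Accumulate the product:
18 · 7 = 126 ≡ 2
2 · 18 = 36 ≡ 5

5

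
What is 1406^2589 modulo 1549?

1141

By square-and-multiply:
2589 in binary is 101000011101, i.e. 2589 = 2048 + 512 + 16 + 8 + 4 + 1.
1406^1 ≡ 1406 (mod 1549)
1406^2 ≡ 1406^2 = 1976836 ≡ 312 (mod 1549)
1406^4 ≡ 312^2 = 97344 ≡ 1306 (mod 1549)
1406^8 ≡ 1306^2 = 1705636 ≡ 187 (mod 1549)
1406^16 ≡ 187^2 = 34969 ≡ 891 (mod 1549)
1406^32 ≡ 891^2 = 793881 ≡ 793 (mod 1549)
1406^64 ≡ 793^2 = 628849 ≡ 1504 (mod 1549)
1406^128 ≡ 1504^2 = 2262016 ≡ 476 (mod 1549)
1406^256 ≡ 476^2 = 226576 ≡ 422 (mod 1549)
1406^512 ≡ 422^2 = 178084 ≡ 1498 (mod 1549)
1406^1024 ≡ 1498^2 = 2244004 ≡ 1052 (mod 1549)
1406^2048 ≡ 1052^2 = 1106704 ≡ 718 (mod 1549)
1406^2589 = 1406^2048 × 1406^512 × 1406^16 × 1406^8 × 1406^4 × 1406^1 ≡ 718 × 1498 × 891 × 187 × 1306 × 1406 (mod 1549).
Accumulate the product:
718 × 1498 = 1075564 ≡ 558
558 × 891 = 497178 ≡ 1498
1498 × 187 = 280126 ≡ 1306
1306 × 1306 = 1705636 ≡ 187
187 × 1406 = 262922 ≡ 1141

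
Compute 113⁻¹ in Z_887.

887 = 7*113 + 96
113 = 1*96 + 17
96 = 5*17 + 11
17 = 1*11 + 6
11 = 1*6 + 5
6 = 1*5 + 1
5 = 5*1 + 0
gcd(113, 887) = 1, so the inverse exists.
Back-substitute for 1:
1 = 1*6 − 1*5
  = −1*11 + 2*6
  = 2*17 − 3*11
  = −3*96 + 17*17
  = 17*113 − 20*96
  = −20*887 + 157*113
So 113⁻¹ ≡ 157 (mod 887).

157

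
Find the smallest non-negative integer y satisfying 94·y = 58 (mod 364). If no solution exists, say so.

171

gcd(94, 364) = 2, and 2 | 58, so solutions exist.
Divide through by 2: 47·y ≡ 29 (mod 182).
47⁻¹ ≡ 31 (mod 182).
y ≡ 31·29 ≡ 171 (mod 182).
The smallest non-negative solution is y = 171.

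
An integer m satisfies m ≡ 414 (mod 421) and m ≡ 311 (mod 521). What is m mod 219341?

125872

421⁻¹ mod 521: 421×422 ≡ 1 (mod 521), so 421⁻¹ ≡ 422.
m = 414 + 421×((311 − 414)×422 mod 521) = 414 + 421×298 = 125872.
Check: 125872 mod 421 = 414, 125872 mod 521 = 311. ✓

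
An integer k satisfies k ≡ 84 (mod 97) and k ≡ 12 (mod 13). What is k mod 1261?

97⁻¹ mod 13: 97×11 ≡ 1 (mod 13), so 97⁻¹ ≡ 11.
k = 84 + 97×((12 − 84)×11 mod 13) = 84 + 97×1 = 181.
Check: 181 mod 97 = 84, 181 mod 13 = 12. ✓

181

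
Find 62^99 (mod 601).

126

Compute successive squares:
99 in binary is 1100011, i.e. 99 = 64 + 32 + 2 + 1.
62^1 ≡ 62 (mod 601)
62^2 ≡ 62^2 = 3844 ≡ 238 (mod 601)
62^4 ≡ 238^2 = 56644 ≡ 150 (mod 601)
62^8 ≡ 150^2 = 22500 ≡ 263 (mod 601)
62^16 ≡ 263^2 = 69169 ≡ 54 (mod 601)
62^32 ≡ 54^2 = 2916 ≡ 512 (mod 601)
62^64 ≡ 512^2 = 262144 ≡ 108 (mod 601)
62^99 = 62^64 · 62^32 · 62^2 · 62^1 ≡ 108 · 512 · 238 · 62 (mod 601).
Accumulate the product:
108 · 512 = 55296 ≡ 4
4 · 238 = 952 ≡ 351
351 · 62 = 21762 ≡ 126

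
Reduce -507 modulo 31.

20

-507 = -17·31 + 20, so -507 ≡ 20 (mod 31).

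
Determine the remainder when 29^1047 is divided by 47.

26

29^1 ≡ 29 (mod 47)
29^2 ≡ 29^2 = 841 ≡ 42 (mod 47)
29^4 ≡ 42^2 = 1764 ≡ 25 (mod 47)
29^8 ≡ 25^2 = 625 ≡ 14 (mod 47)
29^16 ≡ 14^2 = 196 ≡ 8 (mod 47)
29^32 ≡ 8^2 = 64 ≡ 17 (mod 47)
29^64 ≡ 17^2 = 289 ≡ 7 (mod 47)
29^128 ≡ 7^2 = 49 ≡ 2 (mod 47)
29^256 ≡ 2^2 = 4 (mod 47)
29^512 ≡ 4^2 = 16 (mod 47)
29^1024 ≡ 16^2 = 256 ≡ 21 (mod 47)
29^1047 = 29^1024 · 29^16 · 29^4 · 29^2 · 29^1 ≡ 21 · 8 · 25 · 42 · 29 (mod 47).
Accumulate the product:
21 · 8 = 168 ≡ 27
27 · 25 = 675 ≡ 17
17 · 42 = 714 ≡ 9
9 · 29 = 261 ≡ 26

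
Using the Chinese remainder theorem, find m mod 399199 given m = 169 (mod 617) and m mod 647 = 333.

617⁻¹ mod 647: 617×496 ≡ 1 (mod 647), so 617⁻¹ ≡ 496.
m = 169 + 617×((333 − 169)×496 mod 647) = 169 + 617×469 = 289542.

289542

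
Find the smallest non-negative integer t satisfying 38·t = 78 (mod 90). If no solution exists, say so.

21

gcd(38, 90) = 2, and 2 | 78, so solutions exist.
Divide through by 2: 19·t = 39 (mod 45).
19⁻¹ ≡ 19 (mod 45).
t ≡ 19·39 ≡ 21 (mod 45).
The smallest non-negative solution is t = 21.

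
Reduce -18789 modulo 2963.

1952

-18789 = -7×2963 + 1952, so -18789 ≡ 1952 (mod 2963).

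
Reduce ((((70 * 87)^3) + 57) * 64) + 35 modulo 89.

70 * 87 = 6090 ≡ 38 (mod 89)
(38)^3 ≡ 48 (mod 89)
48 + 57 = 105 ≡ 16 (mod 89)
16 * 64 = 1024 ≡ 45 (mod 89)
45 + 35 = 80

80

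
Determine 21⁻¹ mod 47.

9

47 = 2·21 + 5
21 = 4·5 + 1
5 = 5·1 + 0
gcd(21, 47) = 1, so the inverse exists.
Bézout: 1 = −4·47 + 9·21.
So 21⁻¹ ≡ 9 (mod 47).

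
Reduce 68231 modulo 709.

167

68231 = 96*709 + 167, so 68231 ≡ 167 (mod 709).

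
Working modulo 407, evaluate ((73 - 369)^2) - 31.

80

73 - 369 = -296 ≡ 111 (mod 407)
(111)^2 ≡ 111 (mod 407)
111 - 31 = 80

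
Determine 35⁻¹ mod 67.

23

67 = 1·35 + 32
35 = 1·32 + 3
32 = 10·3 + 2
3 = 1·2 + 1
2 = 2·1 + 0
gcd(35, 67) = 1, so the inverse exists.
Bézout: 1 = −12·67 + 23·35.
So 35⁻¹ ≡ 23 (mod 67).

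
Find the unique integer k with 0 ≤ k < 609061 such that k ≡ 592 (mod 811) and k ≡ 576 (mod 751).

811⁻¹ mod 751: 811*363 ≡ 1 (mod 751), so 811⁻¹ ≡ 363.
k = 592 + 811*((576 − 592)*363 mod 751) = 592 + 811*200 = 162792.

162792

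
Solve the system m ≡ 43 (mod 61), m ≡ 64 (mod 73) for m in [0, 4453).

61⁻¹ mod 73: 61*6 ≡ 1 (mod 73), so 61⁻¹ ≡ 6.
m = 43 + 61*((64 − 43)*6 mod 73) = 43 + 61*53 = 3276.

3276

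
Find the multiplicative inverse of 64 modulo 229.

Apply the Euclidean algorithm and back-substitute:
229 = 3×64 + 37
64 = 1×37 + 27
37 = 1×27 + 10
27 = 2×10 + 7
10 = 1×7 + 3
7 = 2×3 + 1
3 = 3×1 + 0
gcd(64, 229) = 1, so the inverse exists.
Back-substitute for 1:
1 = 1×7 − 2×3
  = −2×10 + 3×7
  = 3×27 − 8×10
  = −8×37 + 11×27
  = 11×64 − 19×37
  = −19×229 + 68×64
So 64⁻¹ ≡ 68 (mod 229).

68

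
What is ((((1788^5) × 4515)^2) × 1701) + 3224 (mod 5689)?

(1788)^5 ≡ 3933 (mod 5689)
3933 × 4515 = 17757495 ≡ 2126 (mod 5689)
(2126)^2 ≡ 2810 (mod 5689)
2810 × 1701 = 4779810 ≡ 1050 (mod 5689)
1050 + 3224 = 4274

4274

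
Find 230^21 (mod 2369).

2047

Compute successive squares:
230^1 ≡ 230 (mod 2369)
230^2 ≡ 230^2 = 52900 ≡ 782 (mod 2369)
230^4 ≡ 782^2 = 611524 ≡ 322 (mod 2369)
230^8 ≡ 322^2 = 103684 ≡ 1817 (mod 2369)
230^16 ≡ 1817^2 = 3301489 ≡ 1472 (mod 2369)
230^21 = 230^16 × 230^4 × 230^1 ≡ 1472 × 322 × 230 (mod 2369).
Accumulate the product:
1472 × 322 = 473984 ≡ 184
184 × 230 = 42320 ≡ 2047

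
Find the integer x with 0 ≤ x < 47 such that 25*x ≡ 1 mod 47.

Apply the Euclidean algorithm and back-substitute:
47 = 1·25 + 22
25 = 1·22 + 3
22 = 7·3 + 1
3 = 3·1 + 0
gcd(25, 47) = 1, so the inverse exists.
Back-substitute for 1:
1 = 1·22 − 7·3
  = −7·25 + 8·22
  = 8·47 − 15·25
So 25⁻¹ ≡ −15 ≡ 32 (mod 47).

32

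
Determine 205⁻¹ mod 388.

53

Run the extended Euclidean algorithm:
388 = 1·205 + 183
205 = 1·183 + 22
183 = 8·22 + 7
22 = 3·7 + 1
7 = 7·1 + 0
gcd(205, 388) = 1, so the inverse exists.
Bézout: 1 = −28·388 + 53·205.
So 205⁻¹ ≡ 53 (mod 388).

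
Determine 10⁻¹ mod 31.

28

31 = 3×10 + 1
10 = 10×1 + 0
gcd(10, 31) = 1, so the inverse exists.
Bézout: 1 = 1×31 − 3×10.
So 10⁻¹ ≡ −3 ≡ 28 (mod 31).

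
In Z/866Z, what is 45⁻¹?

866 = 19·45 + 11
45 = 4·11 + 1
11 = 11·1 + 0
gcd(45, 866) = 1, so the inverse exists.
Back-substitute for 1:
1 = 1·45 − 4·11
  = −4·866 + 77·45
So 45⁻¹ ≡ 77 (mod 866).

77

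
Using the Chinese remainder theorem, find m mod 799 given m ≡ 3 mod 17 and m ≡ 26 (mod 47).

17⁻¹ mod 47: 17·36 ≡ 1 (mod 47), so 17⁻¹ ≡ 36.
m = 3 + 17·((26 − 3)·36 mod 47) = 3 + 17·29 = 496.
Check: 496 mod 17 = 3, 496 mod 47 = 26. ✓

496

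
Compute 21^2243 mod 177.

9

By square-and-multiply:
2243 in binary is 100011000011, i.e. 2243 = 2048 + 128 + 64 + 2 + 1.
21^1 ≡ 21 (mod 177)
21^2 ≡ 21^2 = 441 ≡ 87 (mod 177)
21^4 ≡ 87^2 = 7569 ≡ 135 (mod 177)
21^8 ≡ 135^2 = 18225 ≡ 171 (mod 177)
21^16 ≡ 171^2 = 29241 ≡ 36 (mod 177)
21^32 ≡ 36^2 = 1296 ≡ 57 (mod 177)
21^64 ≡ 57^2 = 3249 ≡ 63 (mod 177)
21^128 ≡ 63^2 = 3969 ≡ 75 (mod 177)
21^256 ≡ 75^2 = 5625 ≡ 138 (mod 177)
21^512 ≡ 138^2 = 19044 ≡ 105 (mod 177)
21^1024 ≡ 105^2 = 11025 ≡ 51 (mod 177)
21^2048 ≡ 51^2 = 2601 ≡ 123 (mod 177)
21^2243 = 21^2048 * 21^128 * 21^64 * 21^2 * 21^1 ≡ 123 * 75 * 63 * 87 * 21 (mod 177).
Accumulate the product:
123 * 75 = 9225 ≡ 21
21 * 63 = 1323 ≡ 84
84 * 87 = 7308 ≡ 51
51 * 21 = 1071 ≡ 9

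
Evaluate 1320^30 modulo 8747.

Using repeated squaring:
30 in binary is 11110, i.e. 30 = 16 + 8 + 4 + 2.
1320^1 ≡ 1320 (mod 8747)
1320^2 ≡ 1320^2 = 1742400 ≡ 1747 (mod 8747)
1320^4 ≡ 1747^2 = 3052009 ≡ 8053 (mod 8747)
1320^8 ≡ 8053^2 = 64850809 ≡ 551 (mod 8747)
1320^16 ≡ 551^2 = 303601 ≡ 6203 (mod 8747)
1320^30 = 1320^16 · 1320^8 · 1320^4 · 1320^2 ≡ 6203 · 551 · 8053 · 1747 (mod 8747).
Accumulate the product:
6203 · 551 = 3417853 ≡ 6523
6523 · 8053 = 52529719 ≡ 3984
3984 · 1747 = 6960048 ≡ 6183

6183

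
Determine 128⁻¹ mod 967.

Apply the Euclidean algorithm and back-substitute:
967 = 7·128 + 71
128 = 1·71 + 57
71 = 1·57 + 14
57 = 4·14 + 1
14 = 14·1 + 0
gcd(128, 967) = 1, so the inverse exists.
Back-substitute for 1:
1 = 1·57 − 4·14
  = −4·71 + 5·57
  = 5·128 − 9·71
  = −9·967 + 68·128
So 128⁻¹ ≡ 68 (mod 967).

68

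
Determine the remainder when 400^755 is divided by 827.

Using repeated squaring:
755 in binary is 1011110011, i.e. 755 = 512 + 128 + 64 + 32 + 16 + 2 + 1.
400^1 ≡ 400 (mod 827)
400^2 ≡ 400^2 = 160000 ≡ 389 (mod 827)
400^4 ≡ 389^2 = 151321 ≡ 807 (mod 827)
400^8 ≡ 807^2 = 651249 ≡ 400 (mod 827)
400^16 ≡ 400^2 = 160000 ≡ 389 (mod 827)
400^32 ≡ 389^2 = 151321 ≡ 807 (mod 827)
400^64 ≡ 807^2 = 651249 ≡ 400 (mod 827)
400^128 ≡ 400^2 = 160000 ≡ 389 (mod 827)
400^256 ≡ 389^2 = 151321 ≡ 807 (mod 827)
400^512 ≡ 807^2 = 651249 ≡ 400 (mod 827)
400^755 = 400^512 × 400^128 × 400^64 × 400^32 × 400^16 × 400^2 × 400^1 ≡ 400 × 389 × 400 × 807 × 389 × 389 × 400 (mod 827).
Accumulate the product:
400 × 389 = 155600 ≡ 124
124 × 400 = 49600 ≡ 807
807 × 807 = 651249 ≡ 400
400 × 389 = 155600 ≡ 124
124 × 389 = 48236 ≡ 270
270 × 400 = 108000 ≡ 490

490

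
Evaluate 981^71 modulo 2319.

Using repeated squaring:
71 in binary is 1000111, i.e. 71 = 64 + 4 + 2 + 1.
981^1 ≡ 981 (mod 2319)
981^2 ≡ 981^2 = 962361 ≡ 2295 (mod 2319)
981^4 ≡ 2295^2 = 5267025 ≡ 576 (mod 2319)
981^8 ≡ 576^2 = 331776 ≡ 159 (mod 2319)
981^16 ≡ 159^2 = 25281 ≡ 2091 (mod 2319)
981^32 ≡ 2091^2 = 4372281 ≡ 966 (mod 2319)
981^64 ≡ 966^2 = 933156 ≡ 918 (mod 2319)
981^71 = 981^64 · 981^4 · 981^2 · 981^1 ≡ 918 · 576 · 2295 · 981 (mod 2319).
Accumulate the product:
918 · 576 = 528768 ≡ 36
36 · 2295 = 82620 ≡ 1455
1455 · 981 = 1427355 ≡ 1170

1170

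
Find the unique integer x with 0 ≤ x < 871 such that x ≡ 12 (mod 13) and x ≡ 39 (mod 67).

441

13⁻¹ mod 67: 13*31 ≡ 1 (mod 67), so 13⁻¹ ≡ 31.
x = 12 + 13*((39 − 12)*31 mod 67) = 12 + 13*33 = 441.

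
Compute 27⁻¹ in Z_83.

40

Apply the Euclidean algorithm and back-substitute:
83 = 3×27 + 2
27 = 13×2 + 1
2 = 2×1 + 0
gcd(27, 83) = 1, so the inverse exists.
Back-substitute for 1:
1 = 1×27 − 13×2
  = −13×83 + 40×27
So 27⁻¹ ≡ 40 (mod 83).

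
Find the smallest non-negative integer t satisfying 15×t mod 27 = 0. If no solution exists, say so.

0

gcd(15, 27) = 3, and 3 | 0, so solutions exist.
Divide through by 3: 5×t mod 9 = 0.
5⁻¹ ≡ 2 (mod 9).
t ≡ 2×0 ≡ 0 (mod 9).
The smallest non-negative solution is t = 0.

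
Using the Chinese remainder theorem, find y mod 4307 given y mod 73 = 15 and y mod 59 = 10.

73⁻¹ mod 59: 73*38 ≡ 1 (mod 59), so 73⁻¹ ≡ 38.
y = 15 + 73*((10 − 15)*38 mod 59) = 15 + 73*46 = 3373.
Check: 3373 mod 73 = 15, 3373 mod 59 = 10. ✓

3373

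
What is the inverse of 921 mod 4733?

1516

4733 = 5×921 + 128
921 = 7×128 + 25
128 = 5×25 + 3
25 = 8×3 + 1
3 = 3×1 + 0
gcd(921, 4733) = 1, so the inverse exists.
Back-substitute for 1:
1 = 1×25 − 8×3
  = −8×128 + 41×25
  = 41×921 − 295×128
  = −295×4733 + 1516×921
So 921⁻¹ ≡ 1516 (mod 4733).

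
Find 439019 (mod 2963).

439019 = 148*2963 + 495, so 439019 ≡ 495 (mod 2963).

495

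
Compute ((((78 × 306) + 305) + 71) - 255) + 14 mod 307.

78 × 306 = 23868 ≡ 229 (mod 307)
229 + 305 = 534 ≡ 227 (mod 307)
227 + 71 = 298
298 - 255 = 43
43 + 14 = 57

57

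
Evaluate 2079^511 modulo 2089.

344

Using repeated squaring:
511 in binary is 111111111, i.e. 511 = 256 + 128 + 64 + 32 + 16 + 8 + 4 + 2 + 1.
2079^1 ≡ 2079 (mod 2089)
2079^2 ≡ 2079^2 = 4322241 ≡ 100 (mod 2089)
2079^4 ≡ 100^2 = 10000 ≡ 1644 (mod 2089)
2079^8 ≡ 1644^2 = 2702736 ≡ 1659 (mod 2089)
2079^16 ≡ 1659^2 = 2752281 ≡ 1068 (mod 2089)
2079^32 ≡ 1068^2 = 1140624 ≡ 30 (mod 2089)
2079^64 ≡ 30^2 = 900 (mod 2089)
2079^128 ≡ 900^2 = 810000 ≡ 1557 (mod 2089)
2079^256 ≡ 1557^2 = 2424249 ≡ 1009 (mod 2089)
2079^511 = 2079^256 · 2079^128 · 2079^64 · 2079^32 · 2079^16 · 2079^8 · 2079^4 · 2079^2 · 2079^1 ≡ 1009 · 1557 · 900 · 30 · 1068 · 1659 · 1644 · 100 · 2079 (mod 2089).
Accumulate the product:
1009 · 1557 = 1571013 ≡ 85
85 · 900 = 76500 ≡ 1296
1296 · 30 = 38880 ≡ 1278
1278 · 1068 = 1364904 ≡ 787
787 · 1659 = 1305633 ≡ 8
8 · 1644 = 13152 ≡ 618
618 · 100 = 61800 ≡ 1219
1219 · 2079 = 2534301 ≡ 344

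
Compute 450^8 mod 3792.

576

Using repeated squaring:
450^1 ≡ 450 (mod 3792)
450^2 ≡ 450^2 = 202500 ≡ 1524 (mod 3792)
450^4 ≡ 1524^2 = 2322576 ≡ 1872 (mod 3792)
450^8 ≡ 1872^2 = 3504384 ≡ 576 (mod 3792)
So 450^8 ≡ 576 (mod 3792).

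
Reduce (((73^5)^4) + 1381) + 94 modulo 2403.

2106

(73)^5 ≡ 1090 (mod 2403)
(1090)^4 ≡ 631 (mod 2403)
631 + 1381 = 2012
2012 + 94 = 2106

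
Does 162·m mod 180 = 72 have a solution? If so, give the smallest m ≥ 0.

gcd(162, 180) = 18, and 18 | 72, so solutions exist.
Divide through by 18: 9·m ≡ 4 mod 10.
9⁻¹ ≡ 9 (mod 10).
m ≡ 9·4 ≡ 6 (mod 10).
The smallest non-negative solution is m = 6.

6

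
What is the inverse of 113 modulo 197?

Run the extended Euclidean algorithm:
197 = 1*113 + 84
113 = 1*84 + 29
84 = 2*29 + 26
29 = 1*26 + 3
26 = 8*3 + 2
3 = 1*2 + 1
2 = 2*1 + 0
gcd(113, 197) = 1, so the inverse exists.
Back-substitute for 1:
1 = 1*3 − 1*2
  = −1*26 + 9*3
  = 9*29 − 10*26
  = −10*84 + 29*29
  = 29*113 − 39*84
  = −39*197 + 68*113
So 113⁻¹ ≡ 68 (mod 197).

68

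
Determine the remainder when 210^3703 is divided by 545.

335

By square-and-multiply:
3703 in binary is 111001110111, i.e. 3703 = 2048 + 1024 + 512 + 64 + 32 + 16 + 4 + 2 + 1.
210^1 ≡ 210 (mod 545)
210^2 ≡ 210^2 = 44100 ≡ 500 (mod 545)
210^4 ≡ 500^2 = 250000 ≡ 390 (mod 545)
210^8 ≡ 390^2 = 152100 ≡ 45 (mod 545)
210^16 ≡ 45^2 = 2025 ≡ 390 (mod 545)
210^32 ≡ 390^2 = 152100 ≡ 45 (mod 545)
210^64 ≡ 45^2 = 2025 ≡ 390 (mod 545)
210^128 ≡ 390^2 = 152100 ≡ 45 (mod 545)
210^256 ≡ 45^2 = 2025 ≡ 390 (mod 545)
210^512 ≡ 390^2 = 152100 ≡ 45 (mod 545)
210^1024 ≡ 45^2 = 2025 ≡ 390 (mod 545)
210^2048 ≡ 390^2 = 152100 ≡ 45 (mod 545)
210^3703 = 210^2048 × 210^1024 × 210^512 × 210^64 × 210^32 × 210^16 × 210^4 × 210^2 × 210^1 ≡ 45 × 390 × 45 × 390 × 45 × 390 × 390 × 500 × 210 (mod 545).
Accumulate the product:
45 × 390 = 17550 ≡ 110
110 × 45 = 4950 ≡ 45
45 × 390 = 17550 ≡ 110
110 × 45 = 4950 ≡ 45
45 × 390 = 17550 ≡ 110
110 × 390 = 42900 ≡ 390
390 × 500 = 195000 ≡ 435
435 × 210 = 91350 ≡ 335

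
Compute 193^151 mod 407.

325

Compute successive squares:
151 in binary is 10010111, i.e. 151 = 128 + 16 + 4 + 2 + 1.
193^1 ≡ 193 (mod 407)
193^2 ≡ 193^2 = 37249 ≡ 212 (mod 407)
193^4 ≡ 212^2 = 44944 ≡ 174 (mod 407)
193^8 ≡ 174^2 = 30276 ≡ 158 (mod 407)
193^16 ≡ 158^2 = 24964 ≡ 137 (mod 407)
193^32 ≡ 137^2 = 18769 ≡ 47 (mod 407)
193^64 ≡ 47^2 = 2209 ≡ 174 (mod 407)
193^128 ≡ 174^2 = 30276 ≡ 158 (mod 407)
193^151 = 193^128 * 193^16 * 193^4 * 193^2 * 193^1 ≡ 158 * 137 * 174 * 212 * 193 (mod 407).
Accumulate the product:
158 * 137 = 21646 ≡ 75
75 * 174 = 13050 ≡ 26
26 * 212 = 5512 ≡ 221
221 * 193 = 42653 ≡ 325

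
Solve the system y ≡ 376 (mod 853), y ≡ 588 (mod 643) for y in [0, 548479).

43026

853⁻¹ mod 643: 853×346 ≡ 1 (mod 643), so 853⁻¹ ≡ 346.
y = 376 + 853×((588 − 376)×346 mod 643) = 376 + 853×50 = 43026.
Check: 43026 mod 853 = 376, 43026 mod 643 = 588. ✓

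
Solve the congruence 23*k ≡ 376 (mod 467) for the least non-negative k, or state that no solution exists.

260

gcd(23, 467) = 1, so a unique solution mod 467 exists.
23⁻¹ ≡ 264 (mod 467).
k ≡ 264*376 ≡ 260 (mod 467).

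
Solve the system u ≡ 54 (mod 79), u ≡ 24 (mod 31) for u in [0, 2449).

923

79⁻¹ mod 31: 79*11 ≡ 1 (mod 31), so 79⁻¹ ≡ 11.
u = 54 + 79*((24 − 54)*11 mod 31) = 54 + 79*11 = 923.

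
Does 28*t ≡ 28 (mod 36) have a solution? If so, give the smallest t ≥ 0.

gcd(28, 36) = 4, and 4 | 28, so solutions exist.
Divide through by 4: 7*t mod 9 = 7.
7⁻¹ ≡ 4 (mod 9).
t ≡ 4*7 ≡ 1 (mod 9).
The smallest non-negative solution is t = 1.

1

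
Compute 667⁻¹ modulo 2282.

Run the extended Euclidean algorithm:
2282 = 3·667 + 281
667 = 2·281 + 105
281 = 2·105 + 71
105 = 1·71 + 34
71 = 2·34 + 3
34 = 11·3 + 1
3 = 3·1 + 0
gcd(667, 2282) = 1, so the inverse exists.
Bézout: 1 = −216·2282 + 739·667.
So 667⁻¹ ≡ 739 (mod 2282).

739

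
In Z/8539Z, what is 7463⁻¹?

3960

Apply the Euclidean algorithm and back-substitute:
8539 = 1·7463 + 1076
7463 = 6·1076 + 1007
1076 = 1·1007 + 69
1007 = 14·69 + 41
69 = 1·41 + 28
41 = 1·28 + 13
28 = 2·13 + 2
13 = 6·2 + 1
2 = 2·1 + 0
gcd(7463, 8539) = 1, so the inverse exists.
Back-substitute for 1:
1 = 1·13 − 6·2
  = −6·28 + 13·13
  = 13·41 − 19·28
  = −19·69 + 32·41
  = 32·1007 − 467·69
  = −467·1076 + 499·1007
  = 499·7463 − 3461·1076
  = −3461·8539 + 3960·7463
So 7463⁻¹ ≡ 3960 (mod 8539).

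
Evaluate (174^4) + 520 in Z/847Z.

(174)^4 ≡ 71 (mod 847)
71 + 520 = 591

591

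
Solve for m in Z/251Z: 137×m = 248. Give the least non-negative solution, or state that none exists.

gcd(137, 251) = 1, so a unique solution mod 251 exists.
137⁻¹ ≡ 11 (mod 251).
m ≡ 11×248 ≡ 218 (mod 251).

218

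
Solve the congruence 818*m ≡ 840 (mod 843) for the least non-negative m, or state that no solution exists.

gcd(818, 843) = 1, so a unique solution mod 843 exists.
818⁻¹ ≡ 236 (mod 843).
m ≡ 236*840 ≡ 135 (mod 843).

135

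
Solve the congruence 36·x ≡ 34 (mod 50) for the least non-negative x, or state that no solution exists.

19

gcd(36, 50) = 2, and 2 | 34, so solutions exist.
Divide through by 2: 18·x ≡ 17 mod 25.
18⁻¹ ≡ 7 (mod 25).
x ≡ 7·17 ≡ 19 (mod 25).
The smallest non-negative solution is x = 19.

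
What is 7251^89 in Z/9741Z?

Using repeated squaring:
89 in binary is 1011001, i.e. 89 = 64 + 16 + 8 + 1.
7251^1 ≡ 7251 (mod 9741)
7251^2 ≡ 7251^2 = 52577001 ≡ 4824 (mod 9741)
7251^4 ≡ 4824^2 = 23270976 ≡ 9468 (mod 9741)
7251^8 ≡ 9468^2 = 89643024 ≡ 6342 (mod 9741)
7251^16 ≡ 6342^2 = 40220964 ≡ 375 (mod 9741)
7251^32 ≡ 375^2 = 140625 ≡ 4251 (mod 9741)
7251^64 ≡ 4251^2 = 18071001 ≡ 1446 (mod 9741)
7251^89 = 7251^64 × 7251^16 × 7251^8 × 7251^1 ≡ 1446 × 375 × 6342 × 7251 (mod 9741).
Accumulate the product:
1446 × 375 = 542250 ≡ 6495
6495 × 6342 = 41191290 ≡ 6342
6342 × 7251 = 45985842 ≡ 8322

8322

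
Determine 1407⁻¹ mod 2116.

2116 = 1×1407 + 709
1407 = 1×709 + 698
709 = 1×698 + 11
698 = 63×11 + 5
11 = 2×5 + 1
5 = 5×1 + 0
gcd(1407, 2116) = 1, so the inverse exists.
Bézout: 1 = 256×2116 − 385×1407.
So 1407⁻¹ ≡ −385 ≡ 1731 (mod 2116).

1731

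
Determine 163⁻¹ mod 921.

921 = 5*163 + 106
163 = 1*106 + 57
106 = 1*57 + 49
57 = 1*49 + 8
49 = 6*8 + 1
8 = 8*1 + 0
gcd(163, 921) = 1, so the inverse exists.
Bézout: 1 = 20*921 − 113*163.
So 163⁻¹ ≡ −113 ≡ 808 (mod 921).

808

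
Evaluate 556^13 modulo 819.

13 in binary is 1101, i.e. 13 = 8 + 4 + 1.
556^1 ≡ 556 (mod 819)
556^2 ≡ 556^2 = 309136 ≡ 373 (mod 819)
556^4 ≡ 373^2 = 139129 ≡ 718 (mod 819)
556^8 ≡ 718^2 = 515524 ≡ 373 (mod 819)
556^13 = 556^8 · 556^4 · 556^1 ≡ 373 · 718 · 556 (mod 819).
Accumulate the product:
373 · 718 = 267814 ≡ 1
1 · 556 = 556

556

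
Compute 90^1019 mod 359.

120

1019 in binary is 1111111011, i.e. 1019 = 512 + 256 + 128 + 64 + 32 + 16 + 8 + 2 + 1.
90^1 ≡ 90 (mod 359)
90^2 ≡ 90^2 = 8100 ≡ 202 (mod 359)
90^4 ≡ 202^2 = 40804 ≡ 237 (mod 359)
90^8 ≡ 237^2 = 56169 ≡ 165 (mod 359)
90^16 ≡ 165^2 = 27225 ≡ 300 (mod 359)
90^32 ≡ 300^2 = 90000 ≡ 250 (mod 359)
90^64 ≡ 250^2 = 62500 ≡ 34 (mod 359)
90^128 ≡ 34^2 = 1156 ≡ 79 (mod 359)
90^256 ≡ 79^2 = 6241 ≡ 138 (mod 359)
90^512 ≡ 138^2 = 19044 ≡ 17 (mod 359)
90^1019 = 90^512 · 90^256 · 90^128 · 90^64 · 90^32 · 90^16 · 90^8 · 90^2 · 90^1 ≡ 17 · 138 · 79 · 34 · 250 · 300 · 165 · 202 · 90 (mod 359).
Accumulate the product:
17 · 138 = 2346 ≡ 192
192 · 79 = 15168 ≡ 90
90 · 34 = 3060 ≡ 188
188 · 250 = 47000 ≡ 330
330 · 300 = 99000 ≡ 275
275 · 165 = 45375 ≡ 141
141 · 202 = 28482 ≡ 121
121 · 90 = 10890 ≡ 120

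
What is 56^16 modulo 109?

56^1 ≡ 56 (mod 109)
56^2 ≡ 56^2 = 3136 ≡ 84 (mod 109)
56^4 ≡ 84^2 = 7056 ≡ 80 (mod 109)
56^8 ≡ 80^2 = 6400 ≡ 78 (mod 109)
56^16 ≡ 78^2 = 6084 ≡ 89 (mod 109)
So 56^16 ≡ 89 (mod 109).

89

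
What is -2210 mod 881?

-2210 = -3·881 + 433, so -2210 ≡ 433 (mod 881).

433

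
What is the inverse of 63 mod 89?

65

By the extended Euclidean algorithm:
89 = 1*63 + 26
63 = 2*26 + 11
26 = 2*11 + 4
11 = 2*4 + 3
4 = 1*3 + 1
3 = 3*1 + 0
gcd(63, 89) = 1, so the inverse exists.
Back-substitute for 1:
1 = 1*4 − 1*3
  = −1*11 + 3*4
  = 3*26 − 7*11
  = −7*63 + 17*26
  = 17*89 − 24*63
So 63⁻¹ ≡ −24 ≡ 65 (mod 89).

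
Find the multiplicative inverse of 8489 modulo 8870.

3399

8870 = 1×8489 + 381
8489 = 22×381 + 107
381 = 3×107 + 60
107 = 1×60 + 47
60 = 1×47 + 13
47 = 3×13 + 8
13 = 1×8 + 5
8 = 1×5 + 3
5 = 1×3 + 2
3 = 1×2 + 1
2 = 2×1 + 0
gcd(8489, 8870) = 1, so the inverse exists.
Bézout: 1 = −3253×8870 + 3399×8489.
So 8489⁻¹ ≡ 3399 (mod 8870).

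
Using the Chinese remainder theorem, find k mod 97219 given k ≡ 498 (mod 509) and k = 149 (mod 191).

47326

509⁻¹ mod 191: 509×188 ≡ 1 (mod 191), so 509⁻¹ ≡ 188.
k = 498 + 509×((149 − 498)×188 mod 191) = 498 + 509×92 = 47326.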